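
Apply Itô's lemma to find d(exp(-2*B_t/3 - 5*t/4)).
d(exp(-2*B_t/3 - 5*t/4)) = (-37*exp(-2*B_t/3 - 5*t/4)/36) dt + (-2*exp(-2*B_t/3 - 5*t/4)/3) dB_t

Itô's formula for f(t, x): d f(t, B_t) = (f_t + (1/2) f_xx) dt + f_x dB_t. Compute partials of f(t, x) = exp(-5*t/4 - 2*x/3):
  f_t(t,x)  = -5*exp(-5*t/4 - 2*x/3)/4
  f_x(t,x)  = -2*exp(-5*t/4 - 2*x/3)/3
  f_xx(t,x) = 4*exp(-5*t/4 - 2*x/3)/9
Assemble drift = f_t + (1/2) f_xx = -37*exp(-5*t/4 - 2*x/3)/36 and diffusion = f_x = -2*exp(-5*t/4 - 2*x/3)/3. Substituting x = B_t:
  d(exp(-2*B_t/3 - 5*t/4)) = (-37*exp(-2*B_t/3 - 5*t/4)/36) dt + (-2*exp(-2*B_t/3 - 5*t/4)/3) dB_t.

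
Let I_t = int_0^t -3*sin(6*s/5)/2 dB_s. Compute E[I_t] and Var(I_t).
E[I_t] = 0; Var(I_t) = 9*t/8 - 15*sin(12*t/5)/32

The Itô integral of a deterministic integrand f(s) has mean 0 because each increment f(s) * (B_{s+ds} - B_s) has mean 0. By the Itô isometry:
  Var( int_0^t f(s) dB_s ) = E[ (int_0^t f(s) dB_s)^2 ] = int_0^t f(s)^2 ds.
Here f(s) = -3*sin(6*s/5)/2, so f(s)^2 = 9*sin(6*s/5)^2/4. Integrate:
  int_0^t (9*sin(6*s/5)^2/4) ds = 9*t/8 - 15*sin(12*t/5)/32.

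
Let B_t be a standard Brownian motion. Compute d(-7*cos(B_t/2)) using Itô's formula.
d(-7*cos(B_t/2)) = (7*cos(B_t/2)/8) dt + (7*sin(B_t/2)/2) dB_t

Itô's formula for f(B_t) gives d f(B_t) = f'(B_t) dB_t + (1/2) f''(B_t) dt. Compute derivatives of f(x) = -7*cos(x/2):
  f'(x)  = 7*sin(x/2)/2
  f''(x) = 7*cos(x/2)/4
Substitute x = B_t and multiply the f'' term by 1/2:
  drift     = (1/2) * (7*cos(x/2)/4) evaluated at B_t = 7*cos(B_t/2)/8
  diffusion = (7*sin(x/2)/2) evaluated at B_t = 7*sin(B_t/2)/2
Therefore d(-7*cos(B_t/2)) = (7*cos(B_t/2)/8) dt + (7*sin(B_t/2)/2) dB_t.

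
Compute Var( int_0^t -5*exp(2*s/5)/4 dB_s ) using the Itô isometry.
Var = 125*exp(4*t/5)/64 - 125/64

The Itô integral of a deterministic integrand f(s) has mean 0 because each increment f(s) * (B_{s+ds} - B_s) has mean 0. By the Itô isometry:
  Var( int_0^t f(s) dB_s ) = E[ (int_0^t f(s) dB_s)^2 ] = int_0^t f(s)^2 ds.
Here f(s) = -5*exp(2*s/5)/4, so f(s)^2 = 25*exp(4*s/5)/16. Integrate:
  int_0^t (25*exp(4*s/5)/16) ds = 125*exp(4*t/5)/64 - 125/64.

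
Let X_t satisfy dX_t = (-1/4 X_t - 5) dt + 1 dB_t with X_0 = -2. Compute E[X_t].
E[X_t] = -20 + 18*exp(-t/4)

Taking expectations and using E[dB_t] = 0, the mean m(t) = E[X_t] satisfies the ODE m'(t) = a m(t) + b with m(0) = x_0. With a = -1/4, b = -5, x_0 = -2, the solution is
  m(t) = x_0 * exp(a t) + (b/a) * (exp(a t) - 1)
       = (-2) * exp((-1/4) t) + ((-5)/(-1/4)) * (exp((-1/4) t) - 1)
       = -20 + 18*exp(-t/4).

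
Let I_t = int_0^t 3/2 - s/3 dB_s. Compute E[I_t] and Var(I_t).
E[I_t] = 0; Var(I_t) = t*(4*t^2 - 54*t + 243)/108

The Itô integral of a deterministic integrand f(s) has mean 0 because each increment f(s) * (B_{s+ds} - B_s) has mean 0. By the Itô isometry:
  Var( int_0^t f(s) dB_s ) = E[ (int_0^t f(s) dB_s)^2 ] = int_0^t f(s)^2 ds.
Here f(s) = 3/2 - s/3, so f(s)^2 = (2*s - 9)^2/36. Integrate:
  int_0^t ((2*s - 9)^2/36) ds = t*(4*t^2 - 54*t + 243)/108.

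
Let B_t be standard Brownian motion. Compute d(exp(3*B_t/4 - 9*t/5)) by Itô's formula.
d(exp(3*B_t/4 - 9*t/5)) = (-243*exp(3*B_t/4 - 9*t/5)/160) dt + (3*exp(3*B_t/4 - 9*t/5)/4) dB_t

Itô's formula for f(t, x): d f(t, B_t) = (f_t + (1/2) f_xx) dt + f_x dB_t. Compute partials of f(t, x) = exp(-9*t/5 + 3*x/4):
  f_t(t,x)  = -9*exp(-9*t/5 + 3*x/4)/5
  f_x(t,x)  = 3*exp(-9*t/5 + 3*x/4)/4
  f_xx(t,x) = 9*exp(-9*t/5 + 3*x/4)/16
Assemble drift = f_t + (1/2) f_xx = -243*exp(-9*t/5 + 3*x/4)/160 and diffusion = f_x = 3*exp(-9*t/5 + 3*x/4)/4. Substituting x = B_t:
  d(exp(3*B_t/4 - 9*t/5)) = (-243*exp(3*B_t/4 - 9*t/5)/160) dt + (3*exp(3*B_t/4 - 9*t/5)/4) dB_t.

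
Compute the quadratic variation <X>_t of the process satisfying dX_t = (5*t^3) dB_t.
<X>_t = 25*t^7/7

For an Itô process dX_t = a(t) dt + b(t) dB_t, the quadratic variation is <X>_t = int_0^t b(s)^2 ds (the drift term does not contribute). Here b(s) = 5*s^3, so
  b(s)^2 = 25*s^6.
Integrating from 0 to t:
  <X>_t = int_0^t (25*s^6) ds = 25*t^7/7.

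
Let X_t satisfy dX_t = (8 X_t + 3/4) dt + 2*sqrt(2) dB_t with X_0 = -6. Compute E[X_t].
E[X_t] = -189*exp(8*t)/32 - 3/32

Taking expectations and using E[dB_t] = 0, the mean m(t) = E[X_t] satisfies the ODE m'(t) = a m(t) + b with m(0) = x_0. With a = 8, b = 3/4, x_0 = -6, the solution is
  m(t) = x_0 * exp(a t) + (b/a) * (exp(a t) - 1)
       = (-6) * exp(8 t) + ((3/4)/8) * (exp(8 t) - 1)
       = -189*exp(8*t)/32 - 3/32.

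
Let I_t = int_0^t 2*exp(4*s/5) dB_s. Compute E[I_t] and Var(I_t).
E[I_t] = 0; Var(I_t) = 5*exp(8*t/5)/2 - 5/2

The Itô integral of a deterministic integrand f(s) has mean 0 because each increment f(s) * (B_{s+ds} - B_s) has mean 0. By the Itô isometry:
  Var( int_0^t f(s) dB_s ) = E[ (int_0^t f(s) dB_s)^2 ] = int_0^t f(s)^2 ds.
Here f(s) = 2*exp(4*s/5), so f(s)^2 = 4*exp(8*s/5). Integrate:
  int_0^t (4*exp(8*s/5)) ds = 5*exp(8*t/5)/2 - 5/2.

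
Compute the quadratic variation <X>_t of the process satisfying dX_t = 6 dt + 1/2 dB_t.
<X>_t = t/4

For an Itô process dX_t = a(t) dt + b(t) dB_t, the quadratic variation is <X>_t = int_0^t b(s)^2 ds (the drift term does not contribute). Here b(s) = 1/2, so
  b(s)^2 = 1/4.
Integrating from 0 to t:
  <X>_t = int_0^t (1/4) ds = t/4.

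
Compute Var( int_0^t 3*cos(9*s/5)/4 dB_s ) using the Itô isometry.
Var = 9*t/32 + 5*sin(18*t/5)/64

The Itô integral of a deterministic integrand f(s) has mean 0 because each increment f(s) * (B_{s+ds} - B_s) has mean 0. By the Itô isometry:
  Var( int_0^t f(s) dB_s ) = E[ (int_0^t f(s) dB_s)^2 ] = int_0^t f(s)^2 ds.
Here f(s) = 3*cos(9*s/5)/4, so f(s)^2 = 9*cos(9*s/5)^2/16. Integrate:
  int_0^t (9*cos(9*s/5)^2/16) ds = 9*t/32 + 5*sin(18*t/5)/64.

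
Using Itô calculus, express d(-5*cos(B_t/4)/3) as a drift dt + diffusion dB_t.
d(-5*cos(B_t/4)/3) = (5*cos(B_t/4)/96) dt + (5*sin(B_t/4)/12) dB_t

Itô's formula for f(B_t) gives d f(B_t) = f'(B_t) dB_t + (1/2) f''(B_t) dt. Compute derivatives of f(x) = -5*cos(x/4)/3:
  f'(x)  = 5*sin(x/4)/12
  f''(x) = 5*cos(x/4)/48
Substitute x = B_t and multiply the f'' term by 1/2:
  drift     = (1/2) * (5*cos(x/4)/48) evaluated at B_t = 5*cos(B_t/4)/96
  diffusion = (5*sin(x/4)/12) evaluated at B_t = 5*sin(B_t/4)/12
Therefore d(-5*cos(B_t/4)/3) = (5*cos(B_t/4)/96) dt + (5*sin(B_t/4)/12) dB_t.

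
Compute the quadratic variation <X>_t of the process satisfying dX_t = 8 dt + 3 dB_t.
<X>_t = 9*t

For an Itô process dX_t = a(t) dt + b(t) dB_t, the quadratic variation is <X>_t = int_0^t b(s)^2 ds (the drift term does not contribute). Here b(s) = 3, so
  b(s)^2 = 9.
Integrating from 0 to t:
  <X>_t = int_0^t (9) ds = 9*t.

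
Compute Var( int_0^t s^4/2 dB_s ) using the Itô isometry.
Var = t^9/36

The Itô integral of a deterministic integrand f(s) has mean 0 because each increment f(s) * (B_{s+ds} - B_s) has mean 0. By the Itô isometry:
  Var( int_0^t f(s) dB_s ) = E[ (int_0^t f(s) dB_s)^2 ] = int_0^t f(s)^2 ds.
Here f(s) = s^4/2, so f(s)^2 = s^8/4. Integrate:
  int_0^t (s^8/4) ds = t^9/36.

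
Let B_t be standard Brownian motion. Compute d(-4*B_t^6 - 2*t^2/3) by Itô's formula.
d(-4*B_t^6 - 2*t^2/3) = (-60*B_t^4 - 4*t/3) dt + (-24*B_t^5) dB_t

Itô's formula for f(t, x): d f(t, B_t) = (f_t + (1/2) f_xx) dt + f_x dB_t. Compute partials of f(t, x) = -2*t^2/3 - 4*x^6:
  f_t(t,x)  = -4*t/3
  f_x(t,x)  = -24*x^5
  f_xx(t,x) = -120*x^4
Assemble drift = f_t + (1/2) f_xx = -4*t/3 - 60*x^4 and diffusion = f_x = -24*x^5. Substituting x = B_t:
  d(-4*B_t^6 - 2*t^2/3) = (-60*B_t^4 - 4*t/3) dt + (-24*B_t^5) dB_t.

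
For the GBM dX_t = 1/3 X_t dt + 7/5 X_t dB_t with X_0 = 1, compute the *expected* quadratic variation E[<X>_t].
E[<X>_t] = 147*exp(197*t/75)/197 - 147/197

<X>_t = int_0^t ((7/5) * X_s)^2 ds. Taking expectation inside the integral: E[<X>_t] = (7/5)^2 * int_0^t E[X_s^2] ds. For GBM, E[X_s^2] = x_0^2 * exp((2 mu + sigma^2) s). Integrating:
  E[<X>_t] = (7/5)^2 * 1^2 * (exp((2*(1/3) + (7/5)^2) t) - 1) / (2*(1/3) + (7/5)^2)
           = (7/5)^2 * 1^2 * (exp((197/75) t) - 1) / (197/75) = 147*exp(197*t/75)/197 - 147/197.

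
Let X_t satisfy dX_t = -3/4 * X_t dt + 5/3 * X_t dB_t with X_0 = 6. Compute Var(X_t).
Var(X_t) = (36*exp(25*t/9) - 36)*exp(-3*t/2)

For GBM dX = mu X dt + sigma X dB with X_0 = x_0, apply Itô to Y = log X: dY = (mu - sigma^2/2) dt + sigma dB, so Y_t = log(x_0) + (mu - sigma^2/2) t + sigma B_t and hence X_t = x_0 * exp((mu - sigma^2/2) t + sigma B_t).
With mu = -3/4, sigma = 5/3, x_0 = 6, this gives:
  X_t = 6 * exp((-77/36) * t + (5/3) * B_t).
Since sigma*B_t ~ Normal(0, sigma^2 t), E[exp(sigma*B_t)] = exp(sigma^2 t / 2); so E[X_t] = x_0 * exp((mu - sigma^2/2) t) * exp(sigma^2 t / 2) = x_0 * exp(mu t) = 6*exp(-3*t/4).
Var(X_t) = E[X_t^2] - (E[X_t])^2 = x_0^2 * exp(2 mu t) * (exp(sigma^2 t) - 1) = (36*exp(25*t/9) - 36)*exp(-3*t/2).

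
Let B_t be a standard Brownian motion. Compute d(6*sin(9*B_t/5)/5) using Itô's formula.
d(6*sin(9*B_t/5)/5) = (-243*sin(9*B_t/5)/125) dt + (54*cos(9*B_t/5)/25) dB_t

Itô's formula for f(B_t) gives d f(B_t) = f'(B_t) dB_t + (1/2) f''(B_t) dt. Compute derivatives of f(x) = 6*sin(9*x/5)/5:
  f'(x)  = 54*cos(9*x/5)/25
  f''(x) = -486*sin(9*x/5)/125
Substitute x = B_t and multiply the f'' term by 1/2:
  drift     = (1/2) * (-486*sin(9*x/5)/125) evaluated at B_t = -243*sin(9*B_t/5)/125
  diffusion = (54*cos(9*x/5)/25) evaluated at B_t = 54*cos(9*B_t/5)/25
Therefore d(6*sin(9*B_t/5)/5) = (-243*sin(9*B_t/5)/125) dt + (54*cos(9*B_t/5)/25) dB_t.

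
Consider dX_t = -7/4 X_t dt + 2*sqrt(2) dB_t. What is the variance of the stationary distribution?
lim Var(X_t) = 16/7

The OU SDE dX = -theta X dt + sigma dB admits the integrating factor exp(theta t): d(exp(theta t) X_t) = sigma exp(theta t) dB_t. Integrating from 0 to t gives X_t = x_0 * exp(-theta t) + sigma * int_0^t exp(-theta (t-s)) dB_s for any initial x_0. The Itô integral has variance (by the Itô isometry) sigma^2 * int_0^t exp(-2 theta (t - s)) ds = sigma^2 * (1 - exp(-2 theta t)) / (2 theta), independent of x_0.
With theta = 7/4, sigma = 2*sqrt(2):
  Var(X_t) = (2*sqrt(2))^2 * (1 - exp(-2*7/4 t)) / (2 * 7/4) = 16/7 - 16*exp(-7*t/2)/7.
As t -> infinity, exp(-2*7/4 t) -> 0, so the stationary variance is sigma^2 / (2 theta) = 16/7.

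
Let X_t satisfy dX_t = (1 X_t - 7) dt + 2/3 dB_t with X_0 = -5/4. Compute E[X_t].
E[X_t] = 7 - 33*exp(t)/4

Taking expectations and using E[dB_t] = 0, the mean m(t) = E[X_t] satisfies the ODE m'(t) = a m(t) + b with m(0) = x_0. With a = 1, b = -7, x_0 = -5/4, the solution is
  m(t) = x_0 * exp(a t) + (b/a) * (exp(a t) - 1)
       = (-5/4) * exp(1 t) + ((-7)/1) * (exp(1 t) - 1)
       = 7 - 33*exp(t)/4.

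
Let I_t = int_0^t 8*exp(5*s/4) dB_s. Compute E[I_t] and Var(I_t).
E[I_t] = 0; Var(I_t) = 128*exp(5*t/2)/5 - 128/5

The Itô integral of a deterministic integrand f(s) has mean 0 because each increment f(s) * (B_{s+ds} - B_s) has mean 0. By the Itô isometry:
  Var( int_0^t f(s) dB_s ) = E[ (int_0^t f(s) dB_s)^2 ] = int_0^t f(s)^2 ds.
Here f(s) = 8*exp(5*s/4), so f(s)^2 = 64*exp(5*s/2). Integrate:
  int_0^t (64*exp(5*s/2)) ds = 128*exp(5*t/2)/5 - 128/5.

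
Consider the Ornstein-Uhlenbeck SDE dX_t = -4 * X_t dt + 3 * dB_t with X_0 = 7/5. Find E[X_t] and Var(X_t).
E[X_t] = 7*exp(-4*t)/5; Var(X_t) = 9/8 - 9*exp(-8*t)/8

The OU SDE dX = -theta X dt + sigma dB admits the integrating factor exp(theta t): d(exp(theta t) X_t) = sigma exp(theta t) dB_t. Integrating from 0 to t:
  X_t = x_0 * exp(-theta t) + sigma * int_0^t exp(-theta (t-s)) dB_s.
The Itô integral has mean 0 and (by the Itô isometry) variance sigma^2 * int_0^t exp(-2 theta (t - s)) ds = sigma^2 * (1 - exp(-2 theta t)) / (2 theta).
With theta = 4, sigma = 3, x_0 = 7/5:
  E[X_t] = 7/5 * exp(-4 t) = 7*exp(-4*t)/5
  Var(X_t) = (3)^2 * (1 - exp(-2*4 t)) / (2 * 4) = 9/8 - 9*exp(-8*t)/8.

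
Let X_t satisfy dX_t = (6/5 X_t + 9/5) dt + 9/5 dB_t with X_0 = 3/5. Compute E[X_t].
E[X_t] = 21*exp(6*t/5)/10 - 3/2

Taking expectations and using E[dB_t] = 0, the mean m(t) = E[X_t] satisfies the ODE m'(t) = a m(t) + b with m(0) = x_0. With a = 6/5, b = 9/5, x_0 = 3/5, the solution is
  m(t) = x_0 * exp(a t) + (b/a) * (exp(a t) - 1)
       = (3/5) * exp((6/5) t) + ((9/5)/(6/5)) * (exp((6/5) t) - 1)
       = 21*exp(6*t/5)/10 - 3/2.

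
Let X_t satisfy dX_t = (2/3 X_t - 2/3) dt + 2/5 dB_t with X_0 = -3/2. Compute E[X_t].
E[X_t] = 1 - 5*exp(2*t/3)/2

Taking expectations and using E[dB_t] = 0, the mean m(t) = E[X_t] satisfies the ODE m'(t) = a m(t) + b with m(0) = x_0. With a = 2/3, b = -2/3, x_0 = -3/2, the solution is
  m(t) = x_0 * exp(a t) + (b/a) * (exp(a t) - 1)
       = (-3/2) * exp((2/3) t) + ((-2/3)/(2/3)) * (exp((2/3) t) - 1)
       = 1 - 5*exp(2*t/3)/2.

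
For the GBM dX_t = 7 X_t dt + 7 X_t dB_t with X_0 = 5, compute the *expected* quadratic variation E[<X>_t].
E[<X>_t] = 175*exp(63*t)/9 - 175/9

<X>_t = int_0^t (7 * X_s)^2 ds. Taking expectation inside the integral: E[<X>_t] = 7^2 * int_0^t E[X_s^2] ds. For GBM, E[X_s^2] = x_0^2 * exp((2 mu + sigma^2) s). Integrating:
  E[<X>_t] = 7^2 * 5^2 * (exp((2*7 + 7^2) t) - 1) / (2*7 + 7^2)
           = 7^2 * 5^2 * (exp(63 t) - 1) / 63 = 175*exp(63*t)/9 - 175/9.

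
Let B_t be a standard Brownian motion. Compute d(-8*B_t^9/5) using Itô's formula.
d(-8*B_t^9/5) = (-288*B_t^7/5) dt + (-72*B_t^8/5) dB_t

Itô's formula for f(B_t) gives d f(B_t) = f'(B_t) dB_t + (1/2) f''(B_t) dt. Compute derivatives of f(x) = -8*x^9/5:
  f'(x)  = -72*x^8/5
  f''(x) = -576*x^7/5
Substitute x = B_t and multiply the f'' term by 1/2:
  drift     = (1/2) * (-576*x^7/5) evaluated at B_t = -288*B_t^7/5
  diffusion = (-72*x^8/5) evaluated at B_t = -72*B_t^8/5
Therefore d(-8*B_t^9/5) = (-288*B_t^7/5) dt + (-72*B_t^8/5) dB_t.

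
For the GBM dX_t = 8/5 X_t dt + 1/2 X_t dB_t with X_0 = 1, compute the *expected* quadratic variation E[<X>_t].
E[<X>_t] = 5*exp(69*t/20)/69 - 5/69

<X>_t = int_0^t ((1/2) * X_s)^2 ds. Taking expectation inside the integral: E[<X>_t] = (1/2)^2 * int_0^t E[X_s^2] ds. For GBM, E[X_s^2] = x_0^2 * exp((2 mu + sigma^2) s). Integrating:
  E[<X>_t] = (1/2)^2 * 1^2 * (exp((2*(8/5) + (1/2)^2) t) - 1) / (2*(8/5) + (1/2)^2)
           = (1/2)^2 * 1^2 * (exp((69/20) t) - 1) / (69/20) = 5*exp(69*t/20)/69 - 5/69.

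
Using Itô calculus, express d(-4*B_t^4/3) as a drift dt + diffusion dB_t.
d(-4*B_t^4/3) = (-8*B_t^2) dt + (-16*B_t^3/3) dB_t

Itô's formula for f(B_t) gives d f(B_t) = f'(B_t) dB_t + (1/2) f''(B_t) dt. Compute derivatives of f(x) = -4*x^4/3:
  f'(x)  = -16*x^3/3
  f''(x) = -16*x^2
Substitute x = B_t and multiply the f'' term by 1/2:
  drift     = (1/2) * (-16*x^2) evaluated at B_t = -8*B_t^2
  diffusion = (-16*x^3/3) evaluated at B_t = -16*B_t^3/3
Therefore d(-4*B_t^4/3) = (-8*B_t^2) dt + (-16*B_t^3/3) dB_t.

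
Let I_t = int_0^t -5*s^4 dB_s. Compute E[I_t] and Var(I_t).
E[I_t] = 0; Var(I_t) = 25*t^9/9

The Itô integral of a deterministic integrand f(s) has mean 0 because each increment f(s) * (B_{s+ds} - B_s) has mean 0. By the Itô isometry:
  Var( int_0^t f(s) dB_s ) = E[ (int_0^t f(s) dB_s)^2 ] = int_0^t f(s)^2 ds.
Here f(s) = -5*s^4, so f(s)^2 = 25*s^8. Integrate:
  int_0^t (25*s^8) ds = 25*t^9/9.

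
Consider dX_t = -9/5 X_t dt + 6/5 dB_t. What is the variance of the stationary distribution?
lim Var(X_t) = 2/5

The OU SDE dX = -theta X dt + sigma dB admits the integrating factor exp(theta t): d(exp(theta t) X_t) = sigma exp(theta t) dB_t. Integrating from 0 to t gives X_t = x_0 * exp(-theta t) + sigma * int_0^t exp(-theta (t-s)) dB_s for any initial x_0. The Itô integral has variance (by the Itô isometry) sigma^2 * int_0^t exp(-2 theta (t - s)) ds = sigma^2 * (1 - exp(-2 theta t)) / (2 theta), independent of x_0.
With theta = 9/5, sigma = 6/5:
  Var(X_t) = (6/5)^2 * (1 - exp(-2*9/5 t)) / (2 * 9/5) = 2/5 - 2*exp(-18*t/5)/5.
As t -> infinity, exp(-2*9/5 t) -> 0, so the stationary variance is sigma^2 / (2 theta) = 2/5.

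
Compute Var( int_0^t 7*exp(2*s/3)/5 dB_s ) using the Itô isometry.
Var = 147*exp(4*t/3)/100 - 147/100

The Itô integral of a deterministic integrand f(s) has mean 0 because each increment f(s) * (B_{s+ds} - B_s) has mean 0. By the Itô isometry:
  Var( int_0^t f(s) dB_s ) = E[ (int_0^t f(s) dB_s)^2 ] = int_0^t f(s)^2 ds.
Here f(s) = 7*exp(2*s/3)/5, so f(s)^2 = 49*exp(4*s/3)/25. Integrate:
  int_0^t (49*exp(4*s/3)/25) ds = 147*exp(4*t/3)/100 - 147/100.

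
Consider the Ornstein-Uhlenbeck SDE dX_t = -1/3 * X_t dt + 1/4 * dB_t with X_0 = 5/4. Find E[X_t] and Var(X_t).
E[X_t] = 5*exp(-t/3)/4; Var(X_t) = 3/32 - 3*exp(-2*t/3)/32

The OU SDE dX = -theta X dt + sigma dB admits the integrating factor exp(theta t): d(exp(theta t) X_t) = sigma exp(theta t) dB_t. Integrating from 0 to t:
  X_t = x_0 * exp(-theta t) + sigma * int_0^t exp(-theta (t-s)) dB_s.
The Itô integral has mean 0 and (by the Itô isometry) variance sigma^2 * int_0^t exp(-2 theta (t - s)) ds = sigma^2 * (1 - exp(-2 theta t)) / (2 theta).
With theta = 1/3, sigma = 1/4, x_0 = 5/4:
  E[X_t] = 5/4 * exp(-1/3 t) = 5*exp(-t/3)/4
  Var(X_t) = (1/4)^2 * (1 - exp(-2*1/3 t)) / (2 * 1/3) = 3/32 - 3*exp(-2*t/3)/32.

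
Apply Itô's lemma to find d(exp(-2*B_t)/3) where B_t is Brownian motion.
d(exp(-2*B_t)/3) = (2*exp(-2*B_t)/3) dt + (-2*exp(-2*B_t)/3) dB_t

Itô's formula for f(B_t) gives d f(B_t) = f'(B_t) dB_t + (1/2) f''(B_t) dt. Compute derivatives of f(x) = exp(-2*x)/3:
  f'(x)  = -2*exp(-2*x)/3
  f''(x) = 4*exp(-2*x)/3
Substitute x = B_t and multiply the f'' term by 1/2:
  drift     = (1/2) * (4*exp(-2*x)/3) evaluated at B_t = 2*exp(-2*B_t)/3
  diffusion = (-2*exp(-2*x)/3) evaluated at B_t = -2*exp(-2*B_t)/3
Therefore d(exp(-2*B_t)/3) = (2*exp(-2*B_t)/3) dt + (-2*exp(-2*B_t)/3) dB_t.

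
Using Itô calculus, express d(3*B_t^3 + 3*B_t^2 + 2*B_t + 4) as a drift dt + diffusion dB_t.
d(3*B_t^3 + 3*B_t^2 + 2*B_t + 4) = (9*B_t + 3) dt + (9*B_t^2 + 6*B_t + 2) dB_t

Itô's formula for f(B_t) gives d f(B_t) = f'(B_t) dB_t + (1/2) f''(B_t) dt. Compute derivatives of f(x) = 3*x^3 + 3*x^2 + 2*x + 4:
  f'(x)  = 9*x^2 + 6*x + 2
  f''(x) = 18*x + 6
Substitute x = B_t and multiply the f'' term by 1/2:
  drift     = (1/2) * (18*x + 6) evaluated at B_t = 9*B_t + 3
  diffusion = (9*x^2 + 6*x + 2) evaluated at B_t = 9*B_t^2 + 6*B_t + 2
Therefore d(3*B_t^3 + 3*B_t^2 + 2*B_t + 4) = (9*B_t + 3) dt + (9*B_t^2 + 6*B_t + 2) dB_t.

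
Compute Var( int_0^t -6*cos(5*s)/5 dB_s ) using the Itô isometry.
Var = 18*t/25 + 9*sin(10*t)/125

The Itô integral of a deterministic integrand f(s) has mean 0 because each increment f(s) * (B_{s+ds} - B_s) has mean 0. By the Itô isometry:
  Var( int_0^t f(s) dB_s ) = E[ (int_0^t f(s) dB_s)^2 ] = int_0^t f(s)^2 ds.
Here f(s) = -6*cos(5*s)/5, so f(s)^2 = 36*cos(5*s)^2/25. Integrate:
  int_0^t (36*cos(5*s)^2/25) ds = 18*t/25 + 9*sin(10*t)/125.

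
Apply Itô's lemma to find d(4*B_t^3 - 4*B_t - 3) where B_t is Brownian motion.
d(4*B_t^3 - 4*B_t - 3) = (12*B_t) dt + (12*B_t^2 - 4) dB_t

Itô's formula for f(B_t) gives d f(B_t) = f'(B_t) dB_t + (1/2) f''(B_t) dt. Compute derivatives of f(x) = 4*x^3 - 4*x - 3:
  f'(x)  = 12*x^2 - 4
  f''(x) = 24*x
Substitute x = B_t and multiply the f'' term by 1/2:
  drift     = (1/2) * (24*x) evaluated at B_t = 12*B_t
  diffusion = (12*x^2 - 4) evaluated at B_t = 12*B_t^2 - 4
Therefore d(4*B_t^3 - 4*B_t - 3) = (12*B_t) dt + (12*B_t^2 - 4) dB_t.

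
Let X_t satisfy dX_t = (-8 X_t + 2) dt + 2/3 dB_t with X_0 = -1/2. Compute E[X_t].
E[X_t] = 1/4 - 3*exp(-8*t)/4

Taking expectations and using E[dB_t] = 0, the mean m(t) = E[X_t] satisfies the ODE m'(t) = a m(t) + b with m(0) = x_0. With a = -8, b = 2, x_0 = -1/2, the solution is
  m(t) = x_0 * exp(a t) + (b/a) * (exp(a t) - 1)
       = (-1/2) * exp((-8) t) + (2/(-8)) * (exp((-8) t) - 1)
       = 1/4 - 3*exp(-8*t)/4.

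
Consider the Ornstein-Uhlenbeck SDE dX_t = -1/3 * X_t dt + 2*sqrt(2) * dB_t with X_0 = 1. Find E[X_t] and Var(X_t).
E[X_t] = exp(-t/3); Var(X_t) = 12 - 12*exp(-2*t/3)

The OU SDE dX = -theta X dt + sigma dB admits the integrating factor exp(theta t): d(exp(theta t) X_t) = sigma exp(theta t) dB_t. Integrating from 0 to t:
  X_t = x_0 * exp(-theta t) + sigma * int_0^t exp(-theta (t-s)) dB_s.
The Itô integral has mean 0 and (by the Itô isometry) variance sigma^2 * int_0^t exp(-2 theta (t - s)) ds = sigma^2 * (1 - exp(-2 theta t)) / (2 theta).
With theta = 1/3, sigma = 2*sqrt(2), x_0 = 1:
  E[X_t] = 1 * exp(-1/3 t) = exp(-t/3)
  Var(X_t) = (2*sqrt(2))^2 * (1 - exp(-2*1/3 t)) / (2 * 1/3) = 12 - 12*exp(-2*t/3).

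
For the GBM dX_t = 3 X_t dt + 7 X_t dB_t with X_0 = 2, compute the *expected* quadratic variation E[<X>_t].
E[<X>_t] = 196*exp(55*t)/55 - 196/55

<X>_t = int_0^t (7 * X_s)^2 ds. Taking expectation inside the integral: E[<X>_t] = 7^2 * int_0^t E[X_s^2] ds. For GBM, E[X_s^2] = x_0^2 * exp((2 mu + sigma^2) s). Integrating:
  E[<X>_t] = 7^2 * 2^2 * (exp((2*3 + 7^2) t) - 1) / (2*3 + 7^2)
           = 7^2 * 2^2 * (exp(55 t) - 1) / 55 = 196*exp(55*t)/55 - 196/55.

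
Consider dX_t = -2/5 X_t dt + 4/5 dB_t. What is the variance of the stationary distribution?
lim Var(X_t) = 4/5

The OU SDE dX = -theta X dt + sigma dB admits the integrating factor exp(theta t): d(exp(theta t) X_t) = sigma exp(theta t) dB_t. Integrating from 0 to t gives X_t = x_0 * exp(-theta t) + sigma * int_0^t exp(-theta (t-s)) dB_s for any initial x_0. The Itô integral has variance (by the Itô isometry) sigma^2 * int_0^t exp(-2 theta (t - s)) ds = sigma^2 * (1 - exp(-2 theta t)) / (2 theta), independent of x_0.
With theta = 2/5, sigma = 4/5:
  Var(X_t) = (4/5)^2 * (1 - exp(-2*2/5 t)) / (2 * 2/5) = 4/5 - 4*exp(-4*t/5)/5.
As t -> infinity, exp(-2*2/5 t) -> 0, so the stationary variance is sigma^2 / (2 theta) = 4/5.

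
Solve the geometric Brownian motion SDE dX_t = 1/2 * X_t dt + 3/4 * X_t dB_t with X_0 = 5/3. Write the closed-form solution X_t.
X_t = 5/3 * exp((7/32) * t + (3/4) * B_t)

For GBM dX = mu X dt + sigma X dB with X_0 = x_0, apply Itô to Y = log X: dY = (mu - sigma^2/2) dt + sigma dB, so Y_t = log(x_0) + (mu - sigma^2/2) t + sigma B_t and hence X_t = x_0 * exp((mu - sigma^2/2) t + sigma B_t).
With mu = 1/2, sigma = 3/4, x_0 = 5/3, this gives:
  X_t = 5/3 * exp((7/32) * t + (3/4) * B_t).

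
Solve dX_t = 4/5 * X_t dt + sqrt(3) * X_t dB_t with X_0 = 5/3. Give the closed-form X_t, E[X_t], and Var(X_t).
X_t = 5/3 * exp((-7/10) t + (sqrt(3)) B_t); E[X_t] = 5*exp(4*t/5)/3; Var(X_t) = 25*(exp(3*t) - 1)*exp(8*t/5)/9

For GBM dX = mu X dt + sigma X dB with X_0 = x_0, apply Itô to Y = log X: dY = (mu - sigma^2/2) dt + sigma dB, so Y_t = log(x_0) + (mu - sigma^2/2) t + sigma B_t and hence X_t = x_0 * exp((mu - sigma^2/2) t + sigma B_t).
With mu = 4/5, sigma = sqrt(3), x_0 = 5/3, this gives:
  X_t = 5/3 * exp((-7/10) * t + (sqrt(3)) * B_t).
Since sigma*B_t ~ Normal(0, sigma^2 t), E[exp(sigma*B_t)] = exp(sigma^2 t / 2); so E[X_t] = x_0 * exp((mu - sigma^2/2) t) * exp(sigma^2 t / 2) = x_0 * exp(mu t) = 5*exp(4*t/5)/3.
Var(X_t) = E[X_t^2] - (E[X_t])^2 = x_0^2 * exp(2 mu t) * (exp(sigma^2 t) - 1) = 25*(exp(3*t) - 1)*exp(8*t/5)/9.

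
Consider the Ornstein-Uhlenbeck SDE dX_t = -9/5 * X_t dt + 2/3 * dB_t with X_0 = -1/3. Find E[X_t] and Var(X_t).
E[X_t] = -exp(-9*t/5)/3; Var(X_t) = 10/81 - 10*exp(-18*t/5)/81

The OU SDE dX = -theta X dt + sigma dB admits the integrating factor exp(theta t): d(exp(theta t) X_t) = sigma exp(theta t) dB_t. Integrating from 0 to t:
  X_t = x_0 * exp(-theta t) + sigma * int_0^t exp(-theta (t-s)) dB_s.
The Itô integral has mean 0 and (by the Itô isometry) variance sigma^2 * int_0^t exp(-2 theta (t - s)) ds = sigma^2 * (1 - exp(-2 theta t)) / (2 theta).
With theta = 9/5, sigma = 2/3, x_0 = -1/3:
  E[X_t] = -1/3 * exp(-9/5 t) = -exp(-9*t/5)/3
  Var(X_t) = (2/3)^2 * (1 - exp(-2*9/5 t)) / (2 * 9/5) = 10/81 - 10*exp(-18*t/5)/81.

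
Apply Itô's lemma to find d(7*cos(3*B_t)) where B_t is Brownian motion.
d(7*cos(3*B_t)) = (-63*cos(3*B_t)/2) dt + (-21*sin(3*B_t)) dB_t

Itô's formula for f(B_t) gives d f(B_t) = f'(B_t) dB_t + (1/2) f''(B_t) dt. Compute derivatives of f(x) = 7*cos(3*x):
  f'(x)  = -21*sin(3*x)
  f''(x) = -63*cos(3*x)
Substitute x = B_t and multiply the f'' term by 1/2:
  drift     = (1/2) * (-63*cos(3*x)) evaluated at B_t = -63*cos(3*B_t)/2
  diffusion = (-21*sin(3*x)) evaluated at B_t = -21*sin(3*B_t)
Therefore d(7*cos(3*B_t)) = (-63*cos(3*B_t)/2) dt + (-21*sin(3*B_t)) dB_t.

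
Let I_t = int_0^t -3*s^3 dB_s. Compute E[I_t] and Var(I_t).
E[I_t] = 0; Var(I_t) = 9*t^7/7

The Itô integral of a deterministic integrand f(s) has mean 0 because each increment f(s) * (B_{s+ds} - B_s) has mean 0. By the Itô isometry:
  Var( int_0^t f(s) dB_s ) = E[ (int_0^t f(s) dB_s)^2 ] = int_0^t f(s)^2 ds.
Here f(s) = -3*s^3, so f(s)^2 = 9*s^6. Integrate:
  int_0^t (9*s^6) ds = 9*t^7/7.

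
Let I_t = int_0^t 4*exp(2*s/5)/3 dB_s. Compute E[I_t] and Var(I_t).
E[I_t] = 0; Var(I_t) = 20*exp(4*t/5)/9 - 20/9

The Itô integral of a deterministic integrand f(s) has mean 0 because each increment f(s) * (B_{s+ds} - B_s) has mean 0. By the Itô isometry:
  Var( int_0^t f(s) dB_s ) = E[ (int_0^t f(s) dB_s)^2 ] = int_0^t f(s)^2 ds.
Here f(s) = 4*exp(2*s/5)/3, so f(s)^2 = 16*exp(4*s/5)/9. Integrate:
  int_0^t (16*exp(4*s/5)/9) ds = 20*exp(4*t/5)/9 - 20/9.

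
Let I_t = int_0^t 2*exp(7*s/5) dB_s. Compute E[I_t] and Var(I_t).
E[I_t] = 0; Var(I_t) = 10*exp(14*t/5)/7 - 10/7

The Itô integral of a deterministic integrand f(s) has mean 0 because each increment f(s) * (B_{s+ds} - B_s) has mean 0. By the Itô isometry:
  Var( int_0^t f(s) dB_s ) = E[ (int_0^t f(s) dB_s)^2 ] = int_0^t f(s)^2 ds.
Here f(s) = 2*exp(7*s/5), so f(s)^2 = 4*exp(14*s/5). Integrate:
  int_0^t (4*exp(14*s/5)) ds = 10*exp(14*t/5)/7 - 10/7.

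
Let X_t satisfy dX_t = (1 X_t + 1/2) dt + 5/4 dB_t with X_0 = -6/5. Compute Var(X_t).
Var(X_t) = 25*exp(2*t)/32 - 25/32

The variance V(t) = Var(X_t) satisfies V'(t) = 2 a V(t) + c^2 with V(0) = 0 (drift coefficient is linear in X, diffusion is constant). With a = 1, c = 5/4, the solution is
  V(t) = (c^2 / (2 a)) * (exp(2 a t) - 1)
       = ((5/4)^2 / (2*1)) * (exp(2 t) - 1)
       = 25*exp(2*t)/32 - 25/32.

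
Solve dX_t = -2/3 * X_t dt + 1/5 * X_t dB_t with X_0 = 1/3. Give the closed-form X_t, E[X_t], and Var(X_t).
X_t = 1/3 * exp((-103/150) t + (1/5) B_t); E[X_t] = exp(-2*t/3)/3; Var(X_t) = (exp(t/25) - 1)*exp(-4*t/3)/9

For GBM dX = mu X dt + sigma X dB with X_0 = x_0, apply Itô to Y = log X: dY = (mu - sigma^2/2) dt + sigma dB, so Y_t = log(x_0) + (mu - sigma^2/2) t + sigma B_t and hence X_t = x_0 * exp((mu - sigma^2/2) t + sigma B_t).
With mu = -2/3, sigma = 1/5, x_0 = 1/3, this gives:
  X_t = 1/3 * exp((-103/150) * t + (1/5) * B_t).
Since sigma*B_t ~ Normal(0, sigma^2 t), E[exp(sigma*B_t)] = exp(sigma^2 t / 2); so E[X_t] = x_0 * exp((mu - sigma^2/2) t) * exp(sigma^2 t / 2) = x_0 * exp(mu t) = exp(-2*t/3)/3.
Var(X_t) = E[X_t^2] - (E[X_t])^2 = x_0^2 * exp(2 mu t) * (exp(sigma^2 t) - 1) = (exp(t/25) - 1)*exp(-4*t/3)/9.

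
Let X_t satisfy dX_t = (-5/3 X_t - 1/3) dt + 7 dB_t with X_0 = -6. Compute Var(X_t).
Var(X_t) = 147/10 - 147*exp(-10*t/3)/10

The variance V(t) = Var(X_t) satisfies V'(t) = 2 a V(t) + c^2 with V(0) = 0 (drift coefficient is linear in X, diffusion is constant). With a = -5/3, c = 7, the solution is
  V(t) = (c^2 / (2 a)) * (exp(2 a t) - 1)
       = (7^2 / (2*(-5/3))) * (exp((-10/3) t) - 1)
       = 147/10 - 147*exp(-10*t/3)/10.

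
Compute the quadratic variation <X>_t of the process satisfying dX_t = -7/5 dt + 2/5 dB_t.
<X>_t = 4*t/25

For an Itô process dX_t = a(t) dt + b(t) dB_t, the quadratic variation is <X>_t = int_0^t b(s)^2 ds (the drift term does not contribute). Here b(s) = 2/5, so
  b(s)^2 = 4/25.
Integrating from 0 to t:
  <X>_t = int_0^t (4/25) ds = 4*t/25.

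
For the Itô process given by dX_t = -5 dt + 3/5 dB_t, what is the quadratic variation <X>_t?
<X>_t = 9*t/25

For an Itô process dX_t = a(t) dt + b(t) dB_t, the quadratic variation is <X>_t = int_0^t b(s)^2 ds (the drift term does not contribute). Here b(s) = 3/5, so
  b(s)^2 = 9/25.
Integrating from 0 to t:
  <X>_t = int_0^t (9/25) ds = 9*t/25.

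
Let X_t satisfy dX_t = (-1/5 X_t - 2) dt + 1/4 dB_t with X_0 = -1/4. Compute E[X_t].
E[X_t] = -10 + 39*exp(-t/5)/4

Taking expectations and using E[dB_t] = 0, the mean m(t) = E[X_t] satisfies the ODE m'(t) = a m(t) + b with m(0) = x_0. With a = -1/5, b = -2, x_0 = -1/4, the solution is
  m(t) = x_0 * exp(a t) + (b/a) * (exp(a t) - 1)
       = (-1/4) * exp((-1/5) t) + ((-2)/(-1/5)) * (exp((-1/5) t) - 1)
       = -10 + 39*exp(-t/5)/4.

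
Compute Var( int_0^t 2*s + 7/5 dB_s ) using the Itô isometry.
Var = t*(100*t^2 + 210*t + 147)/75

The Itô integral of a deterministic integrand f(s) has mean 0 because each increment f(s) * (B_{s+ds} - B_s) has mean 0. By the Itô isometry:
  Var( int_0^t f(s) dB_s ) = E[ (int_0^t f(s) dB_s)^2 ] = int_0^t f(s)^2 ds.
Here f(s) = 2*s + 7/5, so f(s)^2 = (10*s + 7)^2/25. Integrate:
  int_0^t ((10*s + 7)^2/25) ds = t*(100*t^2 + 210*t + 147)/75.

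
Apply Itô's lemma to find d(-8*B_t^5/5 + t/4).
d(-8*B_t^5/5 + t/4) = (1/4 - 16*B_t^3) dt + (-8*B_t^4) dB_t

Itô's formula for f(t, x): d f(t, B_t) = (f_t + (1/2) f_xx) dt + f_x dB_t. Compute partials of f(t, x) = t/4 - 8*x^5/5:
  f_t(t,x)  = 1/4
  f_x(t,x)  = -8*x^4
  f_xx(t,x) = -32*x^3
Assemble drift = f_t + (1/2) f_xx = 1/4 - 16*x^3 and diffusion = f_x = -8*x^4. Substituting x = B_t:
  d(-8*B_t^5/5 + t/4) = (1/4 - 16*B_t^3) dt + (-8*B_t^4) dB_t.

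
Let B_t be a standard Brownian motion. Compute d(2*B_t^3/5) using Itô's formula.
d(2*B_t^3/5) = (6*B_t/5) dt + (6*B_t^2/5) dB_t

Itô's formula for f(B_t) gives d f(B_t) = f'(B_t) dB_t + (1/2) f''(B_t) dt. Compute derivatives of f(x) = 2*x^3/5:
  f'(x)  = 6*x^2/5
  f''(x) = 12*x/5
Substitute x = B_t and multiply the f'' term by 1/2:
  drift     = (1/2) * (12*x/5) evaluated at B_t = 6*B_t/5
  diffusion = (6*x^2/5) evaluated at B_t = 6*B_t^2/5
Therefore d(2*B_t^3/5) = (6*B_t/5) dt + (6*B_t^2/5) dB_t.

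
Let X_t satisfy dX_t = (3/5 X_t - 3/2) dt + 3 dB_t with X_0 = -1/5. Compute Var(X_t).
Var(X_t) = 15*exp(6*t/5)/2 - 15/2

The variance V(t) = Var(X_t) satisfies V'(t) = 2 a V(t) + c^2 with V(0) = 0 (drift coefficient is linear in X, diffusion is constant). With a = 3/5, c = 3, the solution is
  V(t) = (c^2 / (2 a)) * (exp(2 a t) - 1)
       = (3^2 / (2*(3/5))) * (exp((6/5) t) - 1)
       = 15*exp(6*t/5)/2 - 15/2.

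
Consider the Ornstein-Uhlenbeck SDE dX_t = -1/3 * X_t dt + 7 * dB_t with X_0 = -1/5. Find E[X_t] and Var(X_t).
E[X_t] = -exp(-t/3)/5; Var(X_t) = 147/2 - 147*exp(-2*t/3)/2

The OU SDE dX = -theta X dt + sigma dB admits the integrating factor exp(theta t): d(exp(theta t) X_t) = sigma exp(theta t) dB_t. Integrating from 0 to t:
  X_t = x_0 * exp(-theta t) + sigma * int_0^t exp(-theta (t-s)) dB_s.
The Itô integral has mean 0 and (by the Itô isometry) variance sigma^2 * int_0^t exp(-2 theta (t - s)) ds = sigma^2 * (1 - exp(-2 theta t)) / (2 theta).
With theta = 1/3, sigma = 7, x_0 = -1/5:
  E[X_t] = -1/5 * exp(-1/3 t) = -exp(-t/3)/5
  Var(X_t) = (7)^2 * (1 - exp(-2*1/3 t)) / (2 * 1/3) = 147/2 - 147*exp(-2*t/3)/2.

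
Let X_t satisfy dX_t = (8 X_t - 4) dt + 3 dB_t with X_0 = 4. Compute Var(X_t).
Var(X_t) = 9*exp(16*t)/16 - 9/16

The variance V(t) = Var(X_t) satisfies V'(t) = 2 a V(t) + c^2 with V(0) = 0 (drift coefficient is linear in X, diffusion is constant). With a = 8, c = 3, the solution is
  V(t) = (c^2 / (2 a)) * (exp(2 a t) - 1)
       = (3^2 / (2*8)) * (exp(16 t) - 1)
       = 9*exp(16*t)/16 - 9/16.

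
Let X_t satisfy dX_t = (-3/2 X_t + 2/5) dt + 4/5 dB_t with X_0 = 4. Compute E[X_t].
E[X_t] = 4/15 + 56*exp(-3*t/2)/15

Taking expectations and using E[dB_t] = 0, the mean m(t) = E[X_t] satisfies the ODE m'(t) = a m(t) + b with m(0) = x_0. With a = -3/2, b = 2/5, x_0 = 4, the solution is
  m(t) = x_0 * exp(a t) + (b/a) * (exp(a t) - 1)
       = 4 * exp((-3/2) t) + ((2/5)/(-3/2)) * (exp((-3/2) t) - 1)
       = 4/15 + 56*exp(-3*t/2)/15.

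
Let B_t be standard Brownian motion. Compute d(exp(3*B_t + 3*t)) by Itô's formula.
d(exp(3*B_t + 3*t)) = (15*exp(3*B_t + 3*t)/2) dt + (3*exp(3*B_t + 3*t)) dB_t

Itô's formula for f(t, x): d f(t, B_t) = (f_t + (1/2) f_xx) dt + f_x dB_t. Compute partials of f(t, x) = exp(3*t + 3*x):
  f_t(t,x)  = 3*exp(3*t + 3*x)
  f_x(t,x)  = 3*exp(3*t + 3*x)
  f_xx(t,x) = 9*exp(3*t + 3*x)
Assemble drift = f_t + (1/2) f_xx = 15*exp(3*t + 3*x)/2 and diffusion = f_x = 3*exp(3*t + 3*x). Substituting x = B_t:
  d(exp(3*B_t + 3*t)) = (15*exp(3*B_t + 3*t)/2) dt + (3*exp(3*B_t + 3*t)) dB_t.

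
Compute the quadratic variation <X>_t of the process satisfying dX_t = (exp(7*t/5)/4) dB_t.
<X>_t = 5*exp(14*t/5)/224 - 5/224

For an Itô process dX_t = a(t) dt + b(t) dB_t, the quadratic variation is <X>_t = int_0^t b(s)^2 ds (the drift term does not contribute). Here b(s) = exp(7*s/5)/4, so
  b(s)^2 = exp(14*s/5)/16.
Integrating from 0 to t:
  <X>_t = int_0^t (exp(14*s/5)/16) ds = 5*exp(14*t/5)/224 - 5/224.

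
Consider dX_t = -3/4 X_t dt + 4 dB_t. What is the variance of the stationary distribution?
lim Var(X_t) = 32/3

The OU SDE dX = -theta X dt + sigma dB admits the integrating factor exp(theta t): d(exp(theta t) X_t) = sigma exp(theta t) dB_t. Integrating from 0 to t gives X_t = x_0 * exp(-theta t) + sigma * int_0^t exp(-theta (t-s)) dB_s for any initial x_0. The Itô integral has variance (by the Itô isometry) sigma^2 * int_0^t exp(-2 theta (t - s)) ds = sigma^2 * (1 - exp(-2 theta t)) / (2 theta), independent of x_0.
With theta = 3/4, sigma = 4:
  Var(X_t) = (4)^2 * (1 - exp(-2*3/4 t)) / (2 * 3/4) = 32/3 - 32*exp(-3*t/2)/3.
As t -> infinity, exp(-2*3/4 t) -> 0, so the stationary variance is sigma^2 / (2 theta) = 32/3.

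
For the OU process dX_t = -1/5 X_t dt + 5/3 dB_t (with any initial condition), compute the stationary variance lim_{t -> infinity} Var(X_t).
lim Var(X_t) = 125/18

The OU SDE dX = -theta X dt + sigma dB admits the integrating factor exp(theta t): d(exp(theta t) X_t) = sigma exp(theta t) dB_t. Integrating from 0 to t gives X_t = x_0 * exp(-theta t) + sigma * int_0^t exp(-theta (t-s)) dB_s for any initial x_0. The Itô integral has variance (by the Itô isometry) sigma^2 * int_0^t exp(-2 theta (t - s)) ds = sigma^2 * (1 - exp(-2 theta t)) / (2 theta), independent of x_0.
With theta = 1/5, sigma = 5/3:
  Var(X_t) = (5/3)^2 * (1 - exp(-2*1/5 t)) / (2 * 1/5) = 125/18 - 125*exp(-2*t/5)/18.
As t -> infinity, exp(-2*1/5 t) -> 0, so the stationary variance is sigma^2 / (2 theta) = 125/18.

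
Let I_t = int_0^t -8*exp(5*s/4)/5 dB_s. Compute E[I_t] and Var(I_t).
E[I_t] = 0; Var(I_t) = 128*exp(5*t/2)/125 - 128/125

The Itô integral of a deterministic integrand f(s) has mean 0 because each increment f(s) * (B_{s+ds} - B_s) has mean 0. By the Itô isometry:
  Var( int_0^t f(s) dB_s ) = E[ (int_0^t f(s) dB_s)^2 ] = int_0^t f(s)^2 ds.
Here f(s) = -8*exp(5*s/4)/5, so f(s)^2 = 64*exp(5*s/2)/25. Integrate:
  int_0^t (64*exp(5*s/2)/25) ds = 128*exp(5*t/2)/125 - 128/125.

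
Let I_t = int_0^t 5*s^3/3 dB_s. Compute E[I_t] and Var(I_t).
E[I_t] = 0; Var(I_t) = 25*t^7/63

The Itô integral of a deterministic integrand f(s) has mean 0 because each increment f(s) * (B_{s+ds} - B_s) has mean 0. By the Itô isometry:
  Var( int_0^t f(s) dB_s ) = E[ (int_0^t f(s) dB_s)^2 ] = int_0^t f(s)^2 ds.
Here f(s) = 5*s^3/3, so f(s)^2 = 25*s^6/9. Integrate:
  int_0^t (25*s^6/9) ds = 25*t^7/63.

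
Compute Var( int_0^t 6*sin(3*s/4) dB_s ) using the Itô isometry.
Var = 18*t - 12*sin(3*t/2)

The Itô integral of a deterministic integrand f(s) has mean 0 because each increment f(s) * (B_{s+ds} - B_s) has mean 0. By the Itô isometry:
  Var( int_0^t f(s) dB_s ) = E[ (int_0^t f(s) dB_s)^2 ] = int_0^t f(s)^2 ds.
Here f(s) = 6*sin(3*s/4), so f(s)^2 = 36*sin(3*s/4)^2. Integrate:
  int_0^t (36*sin(3*s/4)^2) ds = 18*t - 12*sin(3*t/2).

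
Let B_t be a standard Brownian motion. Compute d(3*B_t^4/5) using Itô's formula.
d(3*B_t^4/5) = (18*B_t^2/5) dt + (12*B_t^3/5) dB_t

Itô's formula for f(B_t) gives d f(B_t) = f'(B_t) dB_t + (1/2) f''(B_t) dt. Compute derivatives of f(x) = 3*x^4/5:
  f'(x)  = 12*x^3/5
  f''(x) = 36*x^2/5
Substitute x = B_t and multiply the f'' term by 1/2:
  drift     = (1/2) * (36*x^2/5) evaluated at B_t = 18*B_t^2/5
  diffusion = (12*x^3/5) evaluated at B_t = 12*B_t^3/5
Therefore d(3*B_t^4/5) = (18*B_t^2/5) dt + (12*B_t^3/5) dB_t.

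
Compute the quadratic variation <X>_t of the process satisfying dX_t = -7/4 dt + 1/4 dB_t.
<X>_t = t/16

For an Itô process dX_t = a(t) dt + b(t) dB_t, the quadratic variation is <X>_t = int_0^t b(s)^2 ds (the drift term does not contribute). Here b(s) = 1/4, so
  b(s)^2 = 1/16.
Integrating from 0 to t:
  <X>_t = int_0^t (1/16) ds = t/16.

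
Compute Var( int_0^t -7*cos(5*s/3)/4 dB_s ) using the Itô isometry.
Var = 49*t/32 + 147*sin(10*t/3)/320

The Itô integral of a deterministic integrand f(s) has mean 0 because each increment f(s) * (B_{s+ds} - B_s) has mean 0. By the Itô isometry:
  Var( int_0^t f(s) dB_s ) = E[ (int_0^t f(s) dB_s)^2 ] = int_0^t f(s)^2 ds.
Here f(s) = -7*cos(5*s/3)/4, so f(s)^2 = 49*cos(5*s/3)^2/16. Integrate:
  int_0^t (49*cos(5*s/3)^2/16) ds = 49*t/32 + 147*sin(10*t/3)/320.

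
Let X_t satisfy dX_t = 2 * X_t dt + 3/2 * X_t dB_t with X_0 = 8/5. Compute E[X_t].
E[X_t] = 8*exp(2*t)/5

For GBM dX = mu X dt + sigma X dB with X_0 = x_0, apply Itô to Y = log X: dY = (mu - sigma^2/2) dt + sigma dB, so Y_t = log(x_0) + (mu - sigma^2/2) t + sigma B_t and hence X_t = x_0 * exp((mu - sigma^2/2) t + sigma B_t).
With mu = 2, sigma = 3/2, x_0 = 8/5, this gives:
  X_t = 8/5 * exp((7/8) * t + (3/2) * B_t).
Since sigma*B_t ~ Normal(0, sigma^2 t), E[exp(sigma*B_t)] = exp(sigma^2 t / 2); so E[X_t] = x_0 * exp((mu - sigma^2/2) t) * exp(sigma^2 t / 2) = x_0 * exp(mu t) = 8*exp(2*t)/5.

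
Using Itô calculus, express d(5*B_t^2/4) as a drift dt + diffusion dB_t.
d(5*B_t^2/4) = (5/4) dt + (5*B_t/2) dB_t

Itô's formula for f(B_t) gives d f(B_t) = f'(B_t) dB_t + (1/2) f''(B_t) dt. Compute derivatives of f(x) = 5*x^2/4:
  f'(x)  = 5*x/2
  f''(x) = 5/2
Substitute x = B_t and multiply the f'' term by 1/2:
  drift     = (1/2) * (5/2) evaluated at B_t = 5/4
  diffusion = (5*x/2) evaluated at B_t = 5*B_t/2
Therefore d(5*B_t^2/4) = (5/4) dt + (5*B_t/2) dB_t.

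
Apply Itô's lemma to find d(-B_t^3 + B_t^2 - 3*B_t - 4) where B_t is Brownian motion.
d(-B_t^3 + B_t^2 - 3*B_t - 4) = (1 - 3*B_t) dt + (-3*B_t^2 + 2*B_t - 3) dB_t

Itô's formula for f(B_t) gives d f(B_t) = f'(B_t) dB_t + (1/2) f''(B_t) dt. Compute derivatives of f(x) = -x^3 + x^2 - 3*x - 4:
  f'(x)  = -3*x^2 + 2*x - 3
  f''(x) = 2 - 6*x
Substitute x = B_t and multiply the f'' term by 1/2:
  drift     = (1/2) * (2 - 6*x) evaluated at B_t = 1 - 3*B_t
  diffusion = (-3*x^2 + 2*x - 3) evaluated at B_t = -3*B_t^2 + 2*B_t - 3
Therefore d(-B_t^3 + B_t^2 - 3*B_t - 4) = (1 - 3*B_t) dt + (-3*B_t^2 + 2*B_t - 3) dB_t.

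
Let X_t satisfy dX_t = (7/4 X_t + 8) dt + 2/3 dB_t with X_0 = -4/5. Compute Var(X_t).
Var(X_t) = 8*exp(7*t/2)/63 - 8/63

The variance V(t) = Var(X_t) satisfies V'(t) = 2 a V(t) + c^2 with V(0) = 0 (drift coefficient is linear in X, diffusion is constant). With a = 7/4, c = 2/3, the solution is
  V(t) = (c^2 / (2 a)) * (exp(2 a t) - 1)
       = ((2/3)^2 / (2*(7/4))) * (exp((7/2) t) - 1)
       = 8*exp(7*t/2)/63 - 8/63.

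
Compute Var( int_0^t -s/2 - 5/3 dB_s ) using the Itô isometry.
Var = t*(3*t^2 + 30*t + 100)/36

The Itô integral of a deterministic integrand f(s) has mean 0 because each increment f(s) * (B_{s+ds} - B_s) has mean 0. By the Itô isometry:
  Var( int_0^t f(s) dB_s ) = E[ (int_0^t f(s) dB_s)^2 ] = int_0^t f(s)^2 ds.
Here f(s) = -s/2 - 5/3, so f(s)^2 = (3*s + 10)^2/36. Integrate:
  int_0^t ((3*s + 10)^2/36) ds = t*(3*t^2 + 30*t + 100)/36.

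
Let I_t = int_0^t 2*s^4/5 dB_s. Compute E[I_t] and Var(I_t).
E[I_t] = 0; Var(I_t) = 4*t^9/225

The Itô integral of a deterministic integrand f(s) has mean 0 because each increment f(s) * (B_{s+ds} - B_s) has mean 0. By the Itô isometry:
  Var( int_0^t f(s) dB_s ) = E[ (int_0^t f(s) dB_s)^2 ] = int_0^t f(s)^2 ds.
Here f(s) = 2*s^4/5, so f(s)^2 = 4*s^8/25. Integrate:
  int_0^t (4*s^8/25) ds = 4*t^9/225.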